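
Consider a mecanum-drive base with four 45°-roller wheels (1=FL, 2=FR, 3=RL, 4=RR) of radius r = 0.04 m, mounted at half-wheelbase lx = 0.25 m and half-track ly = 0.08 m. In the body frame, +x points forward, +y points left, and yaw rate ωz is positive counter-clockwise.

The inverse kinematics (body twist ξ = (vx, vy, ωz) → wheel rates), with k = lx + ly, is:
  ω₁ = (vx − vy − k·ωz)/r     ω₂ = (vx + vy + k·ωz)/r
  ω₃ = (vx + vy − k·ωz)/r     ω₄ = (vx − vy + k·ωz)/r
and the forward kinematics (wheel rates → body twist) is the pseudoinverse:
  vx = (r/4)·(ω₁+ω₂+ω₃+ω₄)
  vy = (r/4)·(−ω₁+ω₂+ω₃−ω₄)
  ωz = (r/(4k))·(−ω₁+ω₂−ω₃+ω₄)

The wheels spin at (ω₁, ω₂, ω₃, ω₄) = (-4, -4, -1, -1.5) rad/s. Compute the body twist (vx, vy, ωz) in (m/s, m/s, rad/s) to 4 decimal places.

(-0.1050, 0.0050, -0.0152)

k = lx + ly = 0.25 + 0.08 = 0.3300
ω₁+ω₂+ω₃+ω₄ = -10.5000  →  vx = (0.04/4)·-10.5000 = -0.1050
−ω₁+ω₂+ω₃−ω₄ = 0.5000  →  vy = (0.04/4)·0.5000 = 0.0050
−ω₁+ω₂−ω₃+ω₄ = -0.5000  →  ωz = (0.04/1.3200)·-0.5000 = -0.0152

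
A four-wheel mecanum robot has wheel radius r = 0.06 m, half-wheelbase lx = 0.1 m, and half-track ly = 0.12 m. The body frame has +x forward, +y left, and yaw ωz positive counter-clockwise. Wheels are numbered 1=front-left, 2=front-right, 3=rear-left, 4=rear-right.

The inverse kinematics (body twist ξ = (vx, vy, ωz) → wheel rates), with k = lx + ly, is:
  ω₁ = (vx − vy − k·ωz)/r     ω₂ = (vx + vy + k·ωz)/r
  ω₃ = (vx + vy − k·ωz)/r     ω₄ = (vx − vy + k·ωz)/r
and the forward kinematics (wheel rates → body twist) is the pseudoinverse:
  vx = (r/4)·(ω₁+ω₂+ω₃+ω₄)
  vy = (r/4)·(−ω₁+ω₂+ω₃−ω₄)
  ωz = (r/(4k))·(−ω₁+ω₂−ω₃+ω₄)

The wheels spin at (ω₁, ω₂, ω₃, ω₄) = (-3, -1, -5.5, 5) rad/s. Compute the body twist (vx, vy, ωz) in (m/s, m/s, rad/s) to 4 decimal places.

(-0.0675, -0.1275, 0.8523)

k = lx + ly = 0.1 + 0.12 = 0.2200
ω₁+ω₂+ω₃+ω₄ = -4.5000  →  vx = (0.06/4)·-4.5000 = -0.0675
−ω₁+ω₂+ω₃−ω₄ = -8.5000  →  vy = (0.06/4)·-8.5000 = -0.1275
−ω₁+ω₂−ω₃+ω₄ = 12.5000  →  ωz = (0.06/0.8800)·12.5000 = 0.8523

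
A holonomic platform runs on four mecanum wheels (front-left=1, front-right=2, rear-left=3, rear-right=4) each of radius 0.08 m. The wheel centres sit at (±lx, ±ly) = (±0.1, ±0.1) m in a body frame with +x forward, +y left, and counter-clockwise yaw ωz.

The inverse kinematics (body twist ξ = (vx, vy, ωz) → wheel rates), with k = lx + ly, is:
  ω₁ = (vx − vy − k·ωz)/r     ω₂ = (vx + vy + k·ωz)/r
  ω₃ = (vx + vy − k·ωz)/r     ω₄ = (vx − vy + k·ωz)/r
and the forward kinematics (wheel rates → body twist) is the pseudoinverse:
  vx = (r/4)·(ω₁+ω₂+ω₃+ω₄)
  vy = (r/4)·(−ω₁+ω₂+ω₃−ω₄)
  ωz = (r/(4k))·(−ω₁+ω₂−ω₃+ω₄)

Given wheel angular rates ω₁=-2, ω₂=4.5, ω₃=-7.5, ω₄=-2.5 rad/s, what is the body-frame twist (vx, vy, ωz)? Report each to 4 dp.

k = lx + ly = 0.1 + 0.1 = 0.2000
ω₁+ω₂+ω₃+ω₄ = -7.5000  →  vx = (0.08/4)·-7.5000 = -0.1500
−ω₁+ω₂+ω₃−ω₄ = 1.5000  →  vy = (0.08/4)·1.5000 = 0.0300
−ω₁+ω₂−ω₃+ω₄ = 11.5000  →  ωz = (0.08/0.8000)·11.5000 = 1.1500

(-0.1500, 0.0300, 1.1500)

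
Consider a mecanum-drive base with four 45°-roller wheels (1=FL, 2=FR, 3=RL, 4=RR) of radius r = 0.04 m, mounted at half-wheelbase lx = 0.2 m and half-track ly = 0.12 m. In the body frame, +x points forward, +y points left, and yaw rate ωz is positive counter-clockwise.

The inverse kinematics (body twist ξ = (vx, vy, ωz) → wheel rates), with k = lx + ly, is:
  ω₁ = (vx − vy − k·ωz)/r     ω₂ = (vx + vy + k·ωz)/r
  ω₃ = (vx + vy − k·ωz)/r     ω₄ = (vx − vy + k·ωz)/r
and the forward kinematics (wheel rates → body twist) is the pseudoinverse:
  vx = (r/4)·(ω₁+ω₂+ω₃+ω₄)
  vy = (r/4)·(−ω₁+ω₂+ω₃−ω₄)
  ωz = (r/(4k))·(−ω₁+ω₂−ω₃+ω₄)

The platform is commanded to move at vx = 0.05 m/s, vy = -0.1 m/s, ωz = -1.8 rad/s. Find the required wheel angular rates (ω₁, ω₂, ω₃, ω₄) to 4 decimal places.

k = lx + ly = 0.2 + 0.12 = 0.3200;  k·ωz = 0.3200·-1.8 = -0.5760
ω₁ (FL) = (vx − vy − k·ωz)/r = 0.7260/0.04 = 18.1500
ω₂ (FR) = (vx + vy + k·ωz)/r = -0.6260/0.04 = -15.6500
ω₃ (RL) = (vx + vy − k·ωz)/r = 0.5260/0.04 = 13.1500
ω₄ (RR) = (vx − vy + k·ωz)/r = -0.4260/0.04 = -10.6500

(18.1500, -15.6500, 13.1500, -10.6500)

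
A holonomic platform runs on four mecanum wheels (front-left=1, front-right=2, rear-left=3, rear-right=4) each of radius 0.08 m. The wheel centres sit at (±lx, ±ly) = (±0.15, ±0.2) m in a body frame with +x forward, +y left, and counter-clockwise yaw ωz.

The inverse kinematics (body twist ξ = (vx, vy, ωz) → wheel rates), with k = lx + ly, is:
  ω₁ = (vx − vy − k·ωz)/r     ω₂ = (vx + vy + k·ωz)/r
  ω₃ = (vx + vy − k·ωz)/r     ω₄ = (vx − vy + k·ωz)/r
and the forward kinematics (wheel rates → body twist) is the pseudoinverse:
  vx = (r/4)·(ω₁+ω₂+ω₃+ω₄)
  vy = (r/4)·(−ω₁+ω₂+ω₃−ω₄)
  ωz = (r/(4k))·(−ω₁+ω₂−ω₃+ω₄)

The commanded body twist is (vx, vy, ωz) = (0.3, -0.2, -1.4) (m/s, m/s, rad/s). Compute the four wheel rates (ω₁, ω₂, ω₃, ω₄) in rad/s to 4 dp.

(12.3750, -4.8750, 7.3750, 0.1250)

k = lx + ly = 0.15 + 0.2 = 0.3500;  k·ωz = 0.3500·-1.4 = -0.4900
ω₁ (FL) = (vx − vy − k·ωz)/r = 0.9900/0.08 = 12.3750
ω₂ (FR) = (vx + vy + k·ωz)/r = -0.3900/0.08 = -4.8750
ω₃ (RL) = (vx + vy − k·ωz)/r = 0.5900/0.08 = 7.3750
ω₄ (RR) = (vx − vy + k·ωz)/r = 0.0100/0.08 = 0.1250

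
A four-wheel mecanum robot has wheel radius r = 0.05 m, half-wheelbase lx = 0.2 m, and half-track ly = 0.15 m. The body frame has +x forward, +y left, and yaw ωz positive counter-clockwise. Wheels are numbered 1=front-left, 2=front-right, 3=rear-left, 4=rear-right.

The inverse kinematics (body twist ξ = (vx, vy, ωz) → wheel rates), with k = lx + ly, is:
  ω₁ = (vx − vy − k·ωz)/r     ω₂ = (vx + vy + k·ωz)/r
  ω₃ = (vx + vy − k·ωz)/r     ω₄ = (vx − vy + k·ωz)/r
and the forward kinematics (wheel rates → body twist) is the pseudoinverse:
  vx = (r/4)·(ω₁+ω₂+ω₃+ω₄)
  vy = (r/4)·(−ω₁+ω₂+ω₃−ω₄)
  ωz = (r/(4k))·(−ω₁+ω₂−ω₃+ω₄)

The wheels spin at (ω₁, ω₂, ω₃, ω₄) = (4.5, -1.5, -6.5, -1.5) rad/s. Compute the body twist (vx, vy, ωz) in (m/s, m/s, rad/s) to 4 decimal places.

(-0.0625, -0.1375, -0.0357)

k = lx + ly = 0.2 + 0.15 = 0.3500
ω₁+ω₂+ω₃+ω₄ = -5.0000  →  vx = (0.05/4)·-5.0000 = -0.0625
−ω₁+ω₂+ω₃−ω₄ = -11.0000  →  vy = (0.05/4)·-11.0000 = -0.1375
−ω₁+ω₂−ω₃+ω₄ = -1.0000  →  ωz = (0.05/1.4000)·-1.0000 = -0.0357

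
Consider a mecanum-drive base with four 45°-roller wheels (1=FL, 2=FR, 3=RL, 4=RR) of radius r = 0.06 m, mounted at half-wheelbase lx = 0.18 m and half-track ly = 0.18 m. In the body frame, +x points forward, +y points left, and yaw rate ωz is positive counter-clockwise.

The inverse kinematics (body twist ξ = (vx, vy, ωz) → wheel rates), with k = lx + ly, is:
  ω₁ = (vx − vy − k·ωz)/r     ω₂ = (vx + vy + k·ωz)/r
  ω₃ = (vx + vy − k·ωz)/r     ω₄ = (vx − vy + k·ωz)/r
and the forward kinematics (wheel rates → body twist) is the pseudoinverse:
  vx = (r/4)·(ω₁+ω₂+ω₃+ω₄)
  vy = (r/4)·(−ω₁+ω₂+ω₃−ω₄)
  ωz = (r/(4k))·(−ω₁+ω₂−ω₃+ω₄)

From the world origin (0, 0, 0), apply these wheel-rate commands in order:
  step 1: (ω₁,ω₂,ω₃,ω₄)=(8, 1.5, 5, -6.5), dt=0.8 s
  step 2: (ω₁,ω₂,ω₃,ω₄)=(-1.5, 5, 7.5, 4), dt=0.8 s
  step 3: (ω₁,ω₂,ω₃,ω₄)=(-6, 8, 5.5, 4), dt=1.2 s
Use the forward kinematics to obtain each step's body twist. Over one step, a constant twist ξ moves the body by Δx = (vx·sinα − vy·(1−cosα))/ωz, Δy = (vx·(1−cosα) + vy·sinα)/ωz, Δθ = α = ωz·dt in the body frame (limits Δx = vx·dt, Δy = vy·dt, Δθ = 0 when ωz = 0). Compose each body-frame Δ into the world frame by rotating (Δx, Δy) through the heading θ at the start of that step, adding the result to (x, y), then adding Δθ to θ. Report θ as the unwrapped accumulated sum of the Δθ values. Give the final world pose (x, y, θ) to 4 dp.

step 1: ξ=(vx,vy,ωz)=(0.1200, 0.0750, -0.7500), dt=0.8 → body Δ=(0.1078, 0.0285, -0.6000) → world pose (0.1078, 0.0285, -0.6000)
step 2: ξ=(vx,vy,ωz)=(0.2250, 0.1500, 0.1250), dt=0.8 → body Δ=(0.1737, 0.1288, 0.1000) → world pose (0.3239, 0.0367, -0.5000)
step 3: ξ=(vx,vy,ωz)=(0.1725, 0.2325, 0.5208), dt=1.2 → body Δ=(0.1094, 0.3238, 0.6250) → world pose (0.5751, 0.2684, 0.1250)

(0.5751, 0.2684, 0.1250)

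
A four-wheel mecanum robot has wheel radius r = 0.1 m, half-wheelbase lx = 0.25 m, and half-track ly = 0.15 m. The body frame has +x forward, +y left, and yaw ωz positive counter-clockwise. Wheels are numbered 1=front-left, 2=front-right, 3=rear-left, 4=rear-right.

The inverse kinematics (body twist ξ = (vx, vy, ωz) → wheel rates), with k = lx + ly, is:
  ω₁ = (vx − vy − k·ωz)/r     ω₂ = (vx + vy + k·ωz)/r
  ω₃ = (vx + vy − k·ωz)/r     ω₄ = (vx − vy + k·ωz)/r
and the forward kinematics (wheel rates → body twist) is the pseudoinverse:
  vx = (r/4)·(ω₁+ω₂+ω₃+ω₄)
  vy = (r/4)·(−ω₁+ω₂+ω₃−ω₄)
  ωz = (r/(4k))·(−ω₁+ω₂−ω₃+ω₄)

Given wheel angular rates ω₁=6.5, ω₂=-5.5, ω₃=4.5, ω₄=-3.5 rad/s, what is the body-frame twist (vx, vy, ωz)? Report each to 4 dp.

(0.0500, -0.1000, -1.2500)

k = lx + ly = 0.25 + 0.15 = 0.4000
ω₁+ω₂+ω₃+ω₄ = 2.0000  →  vx = (0.1/4)·2.0000 = 0.0500
−ω₁+ω₂+ω₃−ω₄ = -4.0000  →  vy = (0.1/4)·-4.0000 = -0.1000
−ω₁+ω₂−ω₃+ω₄ = -20.0000  →  ωz = (0.1/1.6000)·-20.0000 = -1.2500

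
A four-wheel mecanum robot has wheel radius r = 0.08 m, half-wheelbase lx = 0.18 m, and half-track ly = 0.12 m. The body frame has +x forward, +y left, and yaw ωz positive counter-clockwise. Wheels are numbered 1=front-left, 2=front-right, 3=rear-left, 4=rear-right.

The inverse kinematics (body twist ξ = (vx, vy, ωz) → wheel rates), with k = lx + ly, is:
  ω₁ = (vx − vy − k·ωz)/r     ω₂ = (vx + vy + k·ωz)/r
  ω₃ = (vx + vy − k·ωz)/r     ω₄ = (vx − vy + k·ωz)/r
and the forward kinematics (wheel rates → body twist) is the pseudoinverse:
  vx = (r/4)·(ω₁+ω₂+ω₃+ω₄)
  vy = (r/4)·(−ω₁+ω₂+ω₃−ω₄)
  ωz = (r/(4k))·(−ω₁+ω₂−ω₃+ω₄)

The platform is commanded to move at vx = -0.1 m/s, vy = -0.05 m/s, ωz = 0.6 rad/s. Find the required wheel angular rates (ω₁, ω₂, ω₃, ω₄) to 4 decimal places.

k = lx + ly = 0.18 + 0.12 = 0.3000;  k·ωz = 0.3000·0.6 = 0.1800
ω₁ (FL) = (vx − vy − k·ωz)/r = -0.2300/0.08 = -2.8750
ω₂ (FR) = (vx + vy + k·ωz)/r = 0.0300/0.08 = 0.3750
ω₃ (RL) = (vx + vy − k·ωz)/r = -0.3300/0.08 = -4.1250
ω₄ (RR) = (vx − vy + k·ωz)/r = 0.1300/0.08 = 1.6250

(-2.8750, 0.3750, -4.1250, 1.6250)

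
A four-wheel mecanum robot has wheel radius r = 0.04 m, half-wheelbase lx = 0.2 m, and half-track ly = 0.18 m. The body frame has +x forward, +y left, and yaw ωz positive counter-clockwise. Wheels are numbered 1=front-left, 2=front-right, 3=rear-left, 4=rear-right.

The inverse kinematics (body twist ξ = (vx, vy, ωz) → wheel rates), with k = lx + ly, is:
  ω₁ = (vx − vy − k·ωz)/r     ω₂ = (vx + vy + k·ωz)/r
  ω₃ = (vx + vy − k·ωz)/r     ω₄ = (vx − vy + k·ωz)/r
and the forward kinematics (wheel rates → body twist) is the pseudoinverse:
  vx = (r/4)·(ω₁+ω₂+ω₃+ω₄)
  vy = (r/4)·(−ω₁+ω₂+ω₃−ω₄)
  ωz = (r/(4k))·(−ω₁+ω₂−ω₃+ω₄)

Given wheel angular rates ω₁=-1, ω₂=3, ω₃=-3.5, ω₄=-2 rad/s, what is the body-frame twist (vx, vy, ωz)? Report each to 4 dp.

k = lx + ly = 0.2 + 0.18 = 0.3800
ω₁+ω₂+ω₃+ω₄ = -3.5000  →  vx = (0.04/4)·-3.5000 = -0.0350
−ω₁+ω₂+ω₃−ω₄ = 2.5000  →  vy = (0.04/4)·2.5000 = 0.0250
−ω₁+ω₂−ω₃+ω₄ = 5.5000  →  ωz = (0.04/1.5200)·5.5000 = 0.1447

(-0.0350, 0.0250, 0.1447)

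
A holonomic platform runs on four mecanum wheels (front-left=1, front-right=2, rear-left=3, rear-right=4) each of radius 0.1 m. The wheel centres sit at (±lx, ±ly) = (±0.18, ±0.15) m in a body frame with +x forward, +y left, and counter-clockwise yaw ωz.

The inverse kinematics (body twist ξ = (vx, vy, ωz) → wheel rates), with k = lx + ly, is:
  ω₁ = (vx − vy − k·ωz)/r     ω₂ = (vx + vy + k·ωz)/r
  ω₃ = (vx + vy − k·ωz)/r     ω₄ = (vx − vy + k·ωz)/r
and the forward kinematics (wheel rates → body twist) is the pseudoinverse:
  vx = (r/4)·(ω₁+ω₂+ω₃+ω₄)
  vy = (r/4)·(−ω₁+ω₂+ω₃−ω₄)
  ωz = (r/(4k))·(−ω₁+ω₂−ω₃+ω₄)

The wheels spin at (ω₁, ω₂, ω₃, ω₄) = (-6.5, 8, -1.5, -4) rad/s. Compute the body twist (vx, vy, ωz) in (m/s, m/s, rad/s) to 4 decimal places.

k = lx + ly = 0.18 + 0.15 = 0.3300
ω₁+ω₂+ω₃+ω₄ = -4.0000  →  vx = (0.1/4)·-4.0000 = -0.1000
−ω₁+ω₂+ω₃−ω₄ = 17.0000  →  vy = (0.1/4)·17.0000 = 0.4250
−ω₁+ω₂−ω₃+ω₄ = 12.0000  →  ωz = (0.1/1.3200)·12.0000 = 0.9091

(-0.1000, 0.4250, 0.9091)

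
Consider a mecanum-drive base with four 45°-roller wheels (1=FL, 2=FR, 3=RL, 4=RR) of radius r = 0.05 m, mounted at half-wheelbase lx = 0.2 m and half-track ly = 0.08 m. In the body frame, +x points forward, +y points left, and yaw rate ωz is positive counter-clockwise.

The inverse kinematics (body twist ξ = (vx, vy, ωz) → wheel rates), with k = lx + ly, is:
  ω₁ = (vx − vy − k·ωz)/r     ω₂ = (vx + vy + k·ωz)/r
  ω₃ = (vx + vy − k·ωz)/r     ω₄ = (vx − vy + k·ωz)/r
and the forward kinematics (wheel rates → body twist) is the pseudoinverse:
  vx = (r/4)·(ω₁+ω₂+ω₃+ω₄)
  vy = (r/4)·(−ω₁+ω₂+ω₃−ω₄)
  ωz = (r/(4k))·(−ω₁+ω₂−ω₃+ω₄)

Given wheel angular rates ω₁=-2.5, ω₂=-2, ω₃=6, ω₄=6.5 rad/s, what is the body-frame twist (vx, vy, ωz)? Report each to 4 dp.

k = lx + ly = 0.2 + 0.08 = 0.2800
ω₁+ω₂+ω₃+ω₄ = 8.0000  →  vx = (0.05/4)·8.0000 = 0.1000
−ω₁+ω₂+ω₃−ω₄ = 0.0000  →  vy = (0.05/4)·0.0000 = 0.0000
−ω₁+ω₂−ω₃+ω₄ = 1.0000  →  ωz = (0.05/1.1200)·1.0000 = 0.0446

(0.1000, 0.0000, 0.0446)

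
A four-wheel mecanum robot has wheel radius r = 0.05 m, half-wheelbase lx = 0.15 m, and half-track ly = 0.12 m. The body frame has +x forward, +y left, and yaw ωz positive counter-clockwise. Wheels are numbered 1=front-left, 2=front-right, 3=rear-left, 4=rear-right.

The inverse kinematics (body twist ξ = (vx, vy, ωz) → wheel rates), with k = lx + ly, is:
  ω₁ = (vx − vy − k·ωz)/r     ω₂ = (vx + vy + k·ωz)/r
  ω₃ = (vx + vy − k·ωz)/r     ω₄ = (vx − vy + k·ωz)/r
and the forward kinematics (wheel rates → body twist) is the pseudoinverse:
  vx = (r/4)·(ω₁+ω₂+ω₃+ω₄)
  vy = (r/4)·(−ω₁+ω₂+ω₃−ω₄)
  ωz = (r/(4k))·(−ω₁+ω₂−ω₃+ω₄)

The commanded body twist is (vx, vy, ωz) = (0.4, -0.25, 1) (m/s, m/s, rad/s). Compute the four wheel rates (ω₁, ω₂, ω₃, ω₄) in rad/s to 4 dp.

k = lx + ly = 0.15 + 0.12 = 0.2700;  k·ωz = 0.2700·1 = 0.2700
ω₁ (FL) = (vx − vy − k·ωz)/r = 0.3800/0.05 = 7.6000
ω₂ (FR) = (vx + vy + k·ωz)/r = 0.4200/0.05 = 8.4000
ω₃ (RL) = (vx + vy − k·ωz)/r = -0.1200/0.05 = -2.4000
ω₄ (RR) = (vx − vy + k·ωz)/r = 0.9200/0.05 = 18.4000

(7.6000, 8.4000, -2.4000, 18.4000)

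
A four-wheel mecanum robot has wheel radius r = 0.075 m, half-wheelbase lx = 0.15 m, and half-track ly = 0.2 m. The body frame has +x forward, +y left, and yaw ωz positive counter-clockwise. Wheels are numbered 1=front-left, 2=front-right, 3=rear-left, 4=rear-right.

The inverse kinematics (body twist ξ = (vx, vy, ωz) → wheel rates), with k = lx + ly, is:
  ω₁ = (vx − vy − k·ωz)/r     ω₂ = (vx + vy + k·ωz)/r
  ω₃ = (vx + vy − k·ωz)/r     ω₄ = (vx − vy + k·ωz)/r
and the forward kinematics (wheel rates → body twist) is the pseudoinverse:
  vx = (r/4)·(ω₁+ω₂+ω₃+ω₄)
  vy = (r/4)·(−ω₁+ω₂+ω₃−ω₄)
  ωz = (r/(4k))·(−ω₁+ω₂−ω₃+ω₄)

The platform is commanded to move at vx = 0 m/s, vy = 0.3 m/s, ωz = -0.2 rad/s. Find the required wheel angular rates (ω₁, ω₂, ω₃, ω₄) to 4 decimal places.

(-3.0667, 3.0667, 4.9333, -4.9333)

k = lx + ly = 0.15 + 0.2 = 0.3500;  k·ωz = 0.3500·-0.2 = -0.0700
ω₁ (FL) = (vx − vy − k·ωz)/r = -0.2300/0.075 = -3.0667
ω₂ (FR) = (vx + vy + k·ωz)/r = 0.2300/0.075 = 3.0667
ω₃ (RL) = (vx + vy − k·ωz)/r = 0.3700/0.075 = 4.9333
ω₄ (RR) = (vx − vy + k·ωz)/r = -0.3700/0.075 = -4.9333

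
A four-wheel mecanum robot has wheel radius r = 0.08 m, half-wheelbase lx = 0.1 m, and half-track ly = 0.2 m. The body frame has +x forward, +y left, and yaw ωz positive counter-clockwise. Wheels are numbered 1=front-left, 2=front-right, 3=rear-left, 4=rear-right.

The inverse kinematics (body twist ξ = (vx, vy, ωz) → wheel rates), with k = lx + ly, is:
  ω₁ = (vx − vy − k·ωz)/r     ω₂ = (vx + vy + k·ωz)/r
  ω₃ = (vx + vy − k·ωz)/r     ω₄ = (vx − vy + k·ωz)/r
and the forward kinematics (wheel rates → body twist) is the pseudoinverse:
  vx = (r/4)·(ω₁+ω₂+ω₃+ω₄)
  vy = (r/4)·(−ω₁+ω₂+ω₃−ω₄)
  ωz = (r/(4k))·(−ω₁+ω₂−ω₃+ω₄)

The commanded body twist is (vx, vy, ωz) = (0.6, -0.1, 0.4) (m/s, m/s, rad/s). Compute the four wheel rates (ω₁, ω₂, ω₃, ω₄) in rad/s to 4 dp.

k = lx + ly = 0.1 + 0.2 = 0.3000;  k·ωz = 0.3000·0.4 = 0.1200
ω₁ (FL) = (vx − vy − k·ωz)/r = 0.5800/0.08 = 7.2500
ω₂ (FR) = (vx + vy + k·ωz)/r = 0.6200/0.08 = 7.7500
ω₃ (RL) = (vx + vy − k·ωz)/r = 0.3800/0.08 = 4.7500
ω₄ (RR) = (vx − vy + k·ωz)/r = 0.8200/0.08 = 10.2500

(7.2500, 7.7500, 4.7500, 10.2500)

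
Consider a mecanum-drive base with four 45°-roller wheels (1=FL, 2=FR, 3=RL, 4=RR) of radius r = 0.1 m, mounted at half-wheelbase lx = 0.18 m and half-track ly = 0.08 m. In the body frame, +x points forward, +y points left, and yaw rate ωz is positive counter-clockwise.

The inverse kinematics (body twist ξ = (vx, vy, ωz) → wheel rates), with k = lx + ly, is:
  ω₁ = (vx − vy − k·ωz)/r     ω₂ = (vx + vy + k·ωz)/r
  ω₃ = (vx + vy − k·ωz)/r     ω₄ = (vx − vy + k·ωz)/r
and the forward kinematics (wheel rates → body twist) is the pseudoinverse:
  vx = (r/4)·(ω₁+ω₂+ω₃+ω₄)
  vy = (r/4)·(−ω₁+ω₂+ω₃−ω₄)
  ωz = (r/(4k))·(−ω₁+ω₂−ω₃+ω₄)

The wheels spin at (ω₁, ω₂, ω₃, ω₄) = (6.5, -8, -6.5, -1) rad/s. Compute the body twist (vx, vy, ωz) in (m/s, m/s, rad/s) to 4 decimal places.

k = lx + ly = 0.18 + 0.08 = 0.2600
ω₁+ω₂+ω₃+ω₄ = -9.0000  →  vx = (0.1/4)·-9.0000 = -0.2250
−ω₁+ω₂+ω₃−ω₄ = -20.0000  →  vy = (0.1/4)·-20.0000 = -0.5000
−ω₁+ω₂−ω₃+ω₄ = -9.0000  →  ωz = (0.1/1.0400)·-9.0000 = -0.8654

(-0.2250, -0.5000, -0.8654)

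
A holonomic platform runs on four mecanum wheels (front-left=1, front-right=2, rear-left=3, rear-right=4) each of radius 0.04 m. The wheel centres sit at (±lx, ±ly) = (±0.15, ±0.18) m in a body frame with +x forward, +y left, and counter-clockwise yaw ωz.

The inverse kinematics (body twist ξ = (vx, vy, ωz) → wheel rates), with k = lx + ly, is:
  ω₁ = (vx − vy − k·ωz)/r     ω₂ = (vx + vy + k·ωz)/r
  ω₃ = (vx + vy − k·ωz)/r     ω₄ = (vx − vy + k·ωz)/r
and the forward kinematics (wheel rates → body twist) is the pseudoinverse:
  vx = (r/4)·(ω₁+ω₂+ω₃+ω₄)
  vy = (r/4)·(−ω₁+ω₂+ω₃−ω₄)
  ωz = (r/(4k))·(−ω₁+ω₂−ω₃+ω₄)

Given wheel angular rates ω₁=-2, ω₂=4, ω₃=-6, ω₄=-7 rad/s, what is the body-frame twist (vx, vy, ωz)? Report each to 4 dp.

k = lx + ly = 0.15 + 0.18 = 0.3300
ω₁+ω₂+ω₃+ω₄ = -11.0000  →  vx = (0.04/4)·-11.0000 = -0.1100
−ω₁+ω₂+ω₃−ω₄ = 7.0000  →  vy = (0.04/4)·7.0000 = 0.0700
−ω₁+ω₂−ω₃+ω₄ = 5.0000  →  ωz = (0.04/1.3200)·5.0000 = 0.1515

(-0.1100, 0.0700, 0.1515)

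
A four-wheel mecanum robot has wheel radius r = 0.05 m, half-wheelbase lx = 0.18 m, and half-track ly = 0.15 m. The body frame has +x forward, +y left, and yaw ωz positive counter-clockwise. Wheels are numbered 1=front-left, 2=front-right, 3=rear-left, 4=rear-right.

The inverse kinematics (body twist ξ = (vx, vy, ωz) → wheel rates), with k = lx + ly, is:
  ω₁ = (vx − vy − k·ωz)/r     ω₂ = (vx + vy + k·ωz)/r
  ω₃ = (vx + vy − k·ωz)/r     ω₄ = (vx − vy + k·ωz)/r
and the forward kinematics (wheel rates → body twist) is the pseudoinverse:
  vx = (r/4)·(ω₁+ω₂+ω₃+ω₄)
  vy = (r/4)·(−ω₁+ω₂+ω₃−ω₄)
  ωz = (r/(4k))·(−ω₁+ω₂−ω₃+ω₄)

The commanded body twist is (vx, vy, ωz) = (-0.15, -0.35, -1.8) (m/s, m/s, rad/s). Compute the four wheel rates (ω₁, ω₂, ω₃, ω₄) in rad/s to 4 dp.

k = lx + ly = 0.18 + 0.15 = 0.3300;  k·ωz = 0.3300·-1.8 = -0.5940
ω₁ (FL) = (vx − vy − k·ωz)/r = 0.7940/0.05 = 15.8800
ω₂ (FR) = (vx + vy + k·ωz)/r = -1.0940/0.05 = -21.8800
ω₃ (RL) = (vx + vy − k·ωz)/r = 0.0940/0.05 = 1.8800
ω₄ (RR) = (vx − vy + k·ωz)/r = -0.3940/0.05 = -7.8800

(15.8800, -21.8800, 1.8800, -7.8800)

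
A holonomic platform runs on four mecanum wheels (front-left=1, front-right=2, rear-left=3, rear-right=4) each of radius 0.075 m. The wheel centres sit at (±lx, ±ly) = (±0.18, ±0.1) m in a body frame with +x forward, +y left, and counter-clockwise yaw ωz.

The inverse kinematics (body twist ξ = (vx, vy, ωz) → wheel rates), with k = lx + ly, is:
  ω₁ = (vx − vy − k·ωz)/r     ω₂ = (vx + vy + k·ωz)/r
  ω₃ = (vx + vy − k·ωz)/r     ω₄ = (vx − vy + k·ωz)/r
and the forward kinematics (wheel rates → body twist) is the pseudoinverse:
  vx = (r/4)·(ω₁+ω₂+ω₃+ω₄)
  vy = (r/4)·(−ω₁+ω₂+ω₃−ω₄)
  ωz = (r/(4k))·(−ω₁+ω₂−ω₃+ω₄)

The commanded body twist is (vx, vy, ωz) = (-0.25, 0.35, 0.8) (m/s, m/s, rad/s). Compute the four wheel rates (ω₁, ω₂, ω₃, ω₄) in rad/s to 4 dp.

k = lx + ly = 0.18 + 0.1 = 0.2800;  k·ωz = 0.2800·0.8 = 0.2240
ω₁ (FL) = (vx − vy − k·ωz)/r = -0.8240/0.075 = -10.9867
ω₂ (FR) = (vx + vy + k·ωz)/r = 0.3240/0.075 = 4.3200
ω₃ (RL) = (vx + vy − k·ωz)/r = -0.1240/0.075 = -1.6533
ω₄ (RR) = (vx − vy + k·ωz)/r = -0.3760/0.075 = -5.0133

(-10.9867, 4.3200, -1.6533, -5.0133)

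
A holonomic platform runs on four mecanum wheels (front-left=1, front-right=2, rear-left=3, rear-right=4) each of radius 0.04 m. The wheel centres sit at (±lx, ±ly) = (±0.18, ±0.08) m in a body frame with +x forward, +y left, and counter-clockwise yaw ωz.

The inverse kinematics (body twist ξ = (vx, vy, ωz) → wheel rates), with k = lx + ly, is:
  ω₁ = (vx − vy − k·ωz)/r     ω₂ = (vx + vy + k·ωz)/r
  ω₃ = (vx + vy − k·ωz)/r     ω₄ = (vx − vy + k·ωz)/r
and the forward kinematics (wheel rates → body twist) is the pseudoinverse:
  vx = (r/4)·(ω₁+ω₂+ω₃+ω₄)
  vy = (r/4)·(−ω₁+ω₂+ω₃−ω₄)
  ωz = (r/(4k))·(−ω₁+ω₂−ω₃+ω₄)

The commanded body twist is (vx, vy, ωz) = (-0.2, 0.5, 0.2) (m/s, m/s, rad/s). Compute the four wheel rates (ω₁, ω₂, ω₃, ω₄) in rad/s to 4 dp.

k = lx + ly = 0.18 + 0.08 = 0.2600;  k·ωz = 0.2600·0.2 = 0.0520
ω₁ (FL) = (vx − vy − k·ωz)/r = -0.7520/0.04 = -18.8000
ω₂ (FR) = (vx + vy + k·ωz)/r = 0.3520/0.04 = 8.8000
ω₃ (RL) = (vx + vy − k·ωz)/r = 0.2480/0.04 = 6.2000
ω₄ (RR) = (vx − vy + k·ωz)/r = -0.6480/0.04 = -16.2000

(-18.8000, 8.8000, 6.2000, -16.2000)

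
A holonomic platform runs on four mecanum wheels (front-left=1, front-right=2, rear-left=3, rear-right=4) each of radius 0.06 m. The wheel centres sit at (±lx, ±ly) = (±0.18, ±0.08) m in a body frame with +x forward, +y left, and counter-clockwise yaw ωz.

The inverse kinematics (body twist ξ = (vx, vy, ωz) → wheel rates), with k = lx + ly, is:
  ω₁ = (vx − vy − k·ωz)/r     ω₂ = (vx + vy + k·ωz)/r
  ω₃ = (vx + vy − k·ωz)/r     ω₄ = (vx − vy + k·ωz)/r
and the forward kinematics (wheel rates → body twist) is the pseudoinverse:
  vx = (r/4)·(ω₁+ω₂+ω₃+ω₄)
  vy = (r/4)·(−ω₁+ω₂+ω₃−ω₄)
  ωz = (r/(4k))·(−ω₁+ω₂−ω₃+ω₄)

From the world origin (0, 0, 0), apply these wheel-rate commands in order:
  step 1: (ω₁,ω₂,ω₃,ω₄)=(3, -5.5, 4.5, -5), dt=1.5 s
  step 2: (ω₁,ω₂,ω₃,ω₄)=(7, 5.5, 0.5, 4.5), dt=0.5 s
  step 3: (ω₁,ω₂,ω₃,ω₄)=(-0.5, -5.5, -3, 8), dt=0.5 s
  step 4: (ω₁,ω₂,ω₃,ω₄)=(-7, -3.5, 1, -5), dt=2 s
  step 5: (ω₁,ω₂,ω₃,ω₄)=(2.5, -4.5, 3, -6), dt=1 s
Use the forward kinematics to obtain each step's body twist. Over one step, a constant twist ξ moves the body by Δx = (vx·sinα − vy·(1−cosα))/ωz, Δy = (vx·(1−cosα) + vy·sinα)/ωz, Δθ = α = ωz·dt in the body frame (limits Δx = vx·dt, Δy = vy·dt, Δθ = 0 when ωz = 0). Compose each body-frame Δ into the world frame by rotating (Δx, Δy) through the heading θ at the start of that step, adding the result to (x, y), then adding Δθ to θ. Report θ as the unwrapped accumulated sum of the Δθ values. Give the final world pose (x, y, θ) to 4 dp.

step 1: ξ=(vx,vy,ωz)=(-0.0450, 0.0150, -1.0385), dt=1.5 → body Δ=(-0.0291, 0.0572, -1.5577) → world pose (-0.0291, 0.0572, -1.5577)
step 2: ξ=(vx,vy,ωz)=(0.2625, -0.0825, 0.1442), dt=0.5 → body Δ=(0.1326, -0.0365, 0.0721) → world pose (-0.0638, -0.0759, -1.4856)
step 3: ξ=(vx,vy,ωz)=(-0.0150, -0.2400, 0.3462), dt=0.5 → body Δ=(0.0029, -0.1200, 0.1731) → world pose (-0.1832, -0.0890, -1.3125)
step 4: ξ=(vx,vy,ωz)=(-0.2175, 0.1425, -0.1442), dt=2.0 → body Δ=(-0.3882, 0.3434, -0.2885) → world pose (0.0496, 0.3740, -1.6010)
step 5: ξ=(vx,vy,ωz)=(-0.0750, 0.0300, -0.9231), dt=1.0 → body Δ=(-0.0519, 0.0581, -0.9231) → world pose (0.1093, 0.4241, -2.5240)

(0.1093, 0.4241, -2.5240)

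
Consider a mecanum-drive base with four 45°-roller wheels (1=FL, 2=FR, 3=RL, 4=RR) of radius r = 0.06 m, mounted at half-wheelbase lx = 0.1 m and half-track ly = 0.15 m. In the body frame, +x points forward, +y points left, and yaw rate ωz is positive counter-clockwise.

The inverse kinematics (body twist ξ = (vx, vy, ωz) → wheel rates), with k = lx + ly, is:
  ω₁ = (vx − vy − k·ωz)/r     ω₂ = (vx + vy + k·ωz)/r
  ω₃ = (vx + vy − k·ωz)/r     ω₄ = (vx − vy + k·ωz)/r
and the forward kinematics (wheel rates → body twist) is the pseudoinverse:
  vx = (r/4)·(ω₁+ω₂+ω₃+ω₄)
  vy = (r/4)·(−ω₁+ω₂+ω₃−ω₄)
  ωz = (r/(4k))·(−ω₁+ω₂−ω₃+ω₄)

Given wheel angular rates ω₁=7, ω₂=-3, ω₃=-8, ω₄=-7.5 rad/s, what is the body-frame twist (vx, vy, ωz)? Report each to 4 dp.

k = lx + ly = 0.1 + 0.15 = 0.2500
ω₁+ω₂+ω₃+ω₄ = -11.5000  →  vx = (0.06/4)·-11.5000 = -0.1725
−ω₁+ω₂+ω₃−ω₄ = -10.5000  →  vy = (0.06/4)·-10.5000 = -0.1575
−ω₁+ω₂−ω₃+ω₄ = -9.5000  →  ωz = (0.06/1.0000)·-9.5000 = -0.5700

(-0.1725, -0.1575, -0.5700)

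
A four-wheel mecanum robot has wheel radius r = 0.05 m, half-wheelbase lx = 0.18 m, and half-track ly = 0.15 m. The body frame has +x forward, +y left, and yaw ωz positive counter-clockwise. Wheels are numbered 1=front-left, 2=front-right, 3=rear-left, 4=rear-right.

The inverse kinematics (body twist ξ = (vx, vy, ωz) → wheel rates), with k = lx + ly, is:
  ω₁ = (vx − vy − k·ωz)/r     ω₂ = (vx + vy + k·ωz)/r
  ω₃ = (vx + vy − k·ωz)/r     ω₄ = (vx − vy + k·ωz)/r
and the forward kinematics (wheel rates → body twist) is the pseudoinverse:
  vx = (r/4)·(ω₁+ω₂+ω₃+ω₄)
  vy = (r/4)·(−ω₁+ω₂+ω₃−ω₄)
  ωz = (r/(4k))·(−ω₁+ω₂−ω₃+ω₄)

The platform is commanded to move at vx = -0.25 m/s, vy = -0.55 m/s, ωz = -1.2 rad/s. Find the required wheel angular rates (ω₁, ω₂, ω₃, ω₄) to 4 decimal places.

k = lx + ly = 0.18 + 0.15 = 0.3300;  k·ωz = 0.3300·-1.2 = -0.3960
ω₁ (FL) = (vx − vy − k·ωz)/r = 0.6960/0.05 = 13.9200
ω₂ (FR) = (vx + vy + k·ωz)/r = -1.1960/0.05 = -23.9200
ω₃ (RL) = (vx + vy − k·ωz)/r = -0.4040/0.05 = -8.0800
ω₄ (RR) = (vx − vy + k·ωz)/r = -0.0960/0.05 = -1.9200

(13.9200, -23.9200, -8.0800, -1.9200)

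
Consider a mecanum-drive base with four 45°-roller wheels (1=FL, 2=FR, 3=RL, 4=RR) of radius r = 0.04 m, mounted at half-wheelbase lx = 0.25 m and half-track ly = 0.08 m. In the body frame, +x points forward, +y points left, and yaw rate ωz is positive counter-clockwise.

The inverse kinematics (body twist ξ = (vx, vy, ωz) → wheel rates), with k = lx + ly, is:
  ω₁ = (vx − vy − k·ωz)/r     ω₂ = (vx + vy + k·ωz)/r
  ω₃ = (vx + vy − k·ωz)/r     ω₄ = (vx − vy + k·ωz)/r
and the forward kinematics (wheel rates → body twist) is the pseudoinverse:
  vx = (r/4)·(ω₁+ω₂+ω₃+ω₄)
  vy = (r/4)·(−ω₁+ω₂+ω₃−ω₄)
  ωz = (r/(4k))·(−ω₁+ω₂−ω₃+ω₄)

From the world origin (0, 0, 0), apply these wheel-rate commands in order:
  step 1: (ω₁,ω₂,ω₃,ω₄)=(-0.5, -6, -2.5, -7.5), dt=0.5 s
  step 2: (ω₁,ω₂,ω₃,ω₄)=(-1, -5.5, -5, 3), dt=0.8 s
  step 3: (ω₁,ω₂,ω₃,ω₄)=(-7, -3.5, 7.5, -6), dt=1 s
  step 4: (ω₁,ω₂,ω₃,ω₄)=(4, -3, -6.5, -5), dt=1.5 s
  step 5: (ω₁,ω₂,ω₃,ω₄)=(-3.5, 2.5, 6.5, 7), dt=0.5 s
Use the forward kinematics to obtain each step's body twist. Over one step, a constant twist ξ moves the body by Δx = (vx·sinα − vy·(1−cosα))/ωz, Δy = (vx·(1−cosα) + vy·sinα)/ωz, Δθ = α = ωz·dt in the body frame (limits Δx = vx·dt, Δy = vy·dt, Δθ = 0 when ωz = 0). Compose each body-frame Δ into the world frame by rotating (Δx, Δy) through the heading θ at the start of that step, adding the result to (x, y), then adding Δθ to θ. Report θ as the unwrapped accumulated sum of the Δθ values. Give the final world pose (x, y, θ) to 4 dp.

(-0.3425, 0.0509, -0.5288)

step 1: ξ=(vx,vy,ωz)=(-0.1650, -0.0050, -0.3182), dt=0.5 → body Δ=(-0.0824, 0.0041, -0.1591) → world pose (-0.0824, 0.0041, -0.1591)
step 2: ξ=(vx,vy,ωz)=(-0.0850, -0.1250, 0.1061), dt=0.8 → body Δ=(-0.0637, -0.1028, 0.0848) → world pose (-0.1615, -0.0873, -0.0742)
step 3: ξ=(vx,vy,ωz)=(-0.0900, 0.1700, -0.3030), dt=1.0 → body Δ=(-0.0631, 0.1809, -0.3030) → world pose (-0.2110, 0.0978, -0.3773)
step 4: ξ=(vx,vy,ωz)=(-0.1050, -0.0850, -0.1667), dt=1.5 → body Δ=(-0.1717, -0.1066, -0.2500) → world pose (-0.4099, 0.0620, -0.6273)
step 5: ξ=(vx,vy,ωz)=(0.1250, 0.0550, 0.1970), dt=0.5 → body Δ=(0.0610, 0.0305, 0.0985) → world pose (-0.3425, 0.0509, -0.5288)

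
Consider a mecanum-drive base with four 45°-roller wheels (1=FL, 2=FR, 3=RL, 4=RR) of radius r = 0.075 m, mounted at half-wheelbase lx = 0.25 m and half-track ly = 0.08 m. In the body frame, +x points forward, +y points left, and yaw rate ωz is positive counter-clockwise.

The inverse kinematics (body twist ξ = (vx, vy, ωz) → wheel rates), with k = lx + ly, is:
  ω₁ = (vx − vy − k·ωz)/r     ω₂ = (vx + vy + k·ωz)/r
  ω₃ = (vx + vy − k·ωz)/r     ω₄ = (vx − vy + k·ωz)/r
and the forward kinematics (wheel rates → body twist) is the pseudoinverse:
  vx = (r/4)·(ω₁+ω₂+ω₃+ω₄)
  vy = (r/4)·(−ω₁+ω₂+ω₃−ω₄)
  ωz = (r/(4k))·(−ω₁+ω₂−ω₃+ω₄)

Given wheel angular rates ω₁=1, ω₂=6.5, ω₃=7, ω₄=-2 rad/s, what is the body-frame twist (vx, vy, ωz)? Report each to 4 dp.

(0.2344, 0.2719, -0.1989)

k = lx + ly = 0.25 + 0.08 = 0.3300
ω₁+ω₂+ω₃+ω₄ = 12.5000  →  vx = (0.075/4)·12.5000 = 0.2344
−ω₁+ω₂+ω₃−ω₄ = 14.5000  →  vy = (0.075/4)·14.5000 = 0.2719
−ω₁+ω₂−ω₃+ω₄ = -3.5000  →  ωz = (0.075/1.3200)·-3.5000 = -0.1989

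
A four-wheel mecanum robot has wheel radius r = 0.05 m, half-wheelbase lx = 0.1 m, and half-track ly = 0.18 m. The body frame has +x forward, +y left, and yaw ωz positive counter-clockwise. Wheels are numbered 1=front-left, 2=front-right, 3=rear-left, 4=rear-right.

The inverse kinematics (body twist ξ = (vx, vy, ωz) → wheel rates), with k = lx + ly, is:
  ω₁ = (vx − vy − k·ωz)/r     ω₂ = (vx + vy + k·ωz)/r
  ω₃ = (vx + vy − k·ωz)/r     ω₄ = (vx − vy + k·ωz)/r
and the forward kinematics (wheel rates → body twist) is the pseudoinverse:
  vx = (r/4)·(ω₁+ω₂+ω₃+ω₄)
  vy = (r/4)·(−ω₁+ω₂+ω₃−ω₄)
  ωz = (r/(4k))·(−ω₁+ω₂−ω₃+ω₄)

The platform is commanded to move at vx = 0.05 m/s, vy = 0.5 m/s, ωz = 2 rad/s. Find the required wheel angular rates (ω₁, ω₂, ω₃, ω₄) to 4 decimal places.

k = lx + ly = 0.1 + 0.18 = 0.2800;  k·ωz = 0.2800·2 = 0.5600
ω₁ (FL) = (vx − vy − k·ωz)/r = -1.0100/0.05 = -20.2000
ω₂ (FR) = (vx + vy + k·ωz)/r = 1.1100/0.05 = 22.2000
ω₃ (RL) = (vx + vy − k·ωz)/r = -0.0100/0.05 = -0.2000
ω₄ (RR) = (vx − vy + k·ωz)/r = 0.1100/0.05 = 2.2000

(-20.2000, 22.2000, -0.2000, 2.2000)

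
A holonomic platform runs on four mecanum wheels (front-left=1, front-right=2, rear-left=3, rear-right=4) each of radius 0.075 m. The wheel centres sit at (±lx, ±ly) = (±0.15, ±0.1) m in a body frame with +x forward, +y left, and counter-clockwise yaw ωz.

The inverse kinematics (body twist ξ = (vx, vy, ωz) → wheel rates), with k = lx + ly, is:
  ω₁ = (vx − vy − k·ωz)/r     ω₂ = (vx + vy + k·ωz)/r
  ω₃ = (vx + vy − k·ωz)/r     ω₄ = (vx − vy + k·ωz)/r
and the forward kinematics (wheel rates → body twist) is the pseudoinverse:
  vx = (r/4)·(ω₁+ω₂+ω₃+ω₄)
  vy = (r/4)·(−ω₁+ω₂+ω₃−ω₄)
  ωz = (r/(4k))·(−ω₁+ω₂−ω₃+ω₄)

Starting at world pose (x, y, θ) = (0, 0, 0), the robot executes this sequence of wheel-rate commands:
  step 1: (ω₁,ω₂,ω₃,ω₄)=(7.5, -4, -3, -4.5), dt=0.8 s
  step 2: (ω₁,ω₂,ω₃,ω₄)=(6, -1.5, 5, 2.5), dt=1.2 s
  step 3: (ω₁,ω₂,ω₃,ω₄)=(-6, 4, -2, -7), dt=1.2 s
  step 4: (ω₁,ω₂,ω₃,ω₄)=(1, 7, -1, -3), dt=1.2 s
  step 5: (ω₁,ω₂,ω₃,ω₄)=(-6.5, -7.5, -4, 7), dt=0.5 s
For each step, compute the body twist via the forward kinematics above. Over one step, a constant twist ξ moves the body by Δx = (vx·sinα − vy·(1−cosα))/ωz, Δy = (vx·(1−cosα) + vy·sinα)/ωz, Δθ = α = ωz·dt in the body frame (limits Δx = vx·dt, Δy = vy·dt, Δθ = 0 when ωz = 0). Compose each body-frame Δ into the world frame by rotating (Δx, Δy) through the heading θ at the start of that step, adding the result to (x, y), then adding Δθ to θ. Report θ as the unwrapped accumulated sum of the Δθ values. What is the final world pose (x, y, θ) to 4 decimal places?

(0.2288, -0.1236, -0.4950)

step 1: ξ=(vx,vy,ωz)=(-0.0750, -0.1875, -0.9750), dt=0.8 → body Δ=(-0.1097, -0.1130, -0.7800) → world pose (-0.1097, -0.1130, -0.7800)
step 2: ξ=(vx,vy,ωz)=(0.2250, -0.0937, -0.7500), dt=1.2 → body Δ=(0.1877, -0.2114, -0.9000) → world pose (-0.1250, -0.3953, -1.6800)
step 3: ξ=(vx,vy,ωz)=(-0.2062, 0.2812, 0.3750), dt=1.2 → body Δ=(-0.3139, 0.2715, 0.4500) → world pose (0.1791, -0.1129, -1.2300)
step 4: ξ=(vx,vy,ωz)=(0.0750, 0.1500, 0.3000), dt=1.2 → body Δ=(0.0560, 0.1922, 0.3600) → world pose (0.3789, -0.1015, -0.8700)
step 5: ξ=(vx,vy,ωz)=(-0.2062, -0.2250, 0.7500), dt=0.5 → body Δ=(-0.0799, -0.1290, 0.3750) → world pose (0.2288, -0.1236, -0.4950)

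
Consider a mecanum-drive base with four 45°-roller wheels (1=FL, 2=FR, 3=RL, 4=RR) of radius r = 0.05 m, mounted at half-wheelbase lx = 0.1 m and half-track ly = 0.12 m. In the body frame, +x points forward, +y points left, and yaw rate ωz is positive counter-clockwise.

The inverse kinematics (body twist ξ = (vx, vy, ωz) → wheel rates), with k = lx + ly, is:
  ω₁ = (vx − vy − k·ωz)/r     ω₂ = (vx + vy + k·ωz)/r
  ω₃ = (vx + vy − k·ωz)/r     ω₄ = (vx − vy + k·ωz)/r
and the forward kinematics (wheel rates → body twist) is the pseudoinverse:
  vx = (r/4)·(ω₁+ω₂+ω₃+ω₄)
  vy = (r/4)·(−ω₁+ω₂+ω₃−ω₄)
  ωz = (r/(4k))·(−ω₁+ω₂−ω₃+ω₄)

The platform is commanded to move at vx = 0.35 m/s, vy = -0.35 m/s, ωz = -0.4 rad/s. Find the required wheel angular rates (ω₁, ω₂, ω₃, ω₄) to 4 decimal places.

k = lx + ly = 0.1 + 0.12 = 0.2200;  k·ωz = 0.2200·-0.4 = -0.0880
ω₁ (FL) = (vx − vy − k·ωz)/r = 0.7880/0.05 = 15.7600
ω₂ (FR) = (vx + vy + k·ωz)/r = -0.0880/0.05 = -1.7600
ω₃ (RL) = (vx + vy − k·ωz)/r = 0.0880/0.05 = 1.7600
ω₄ (RR) = (vx − vy + k·ωz)/r = 0.6120/0.05 = 12.2400

(15.7600, -1.7600, 1.7600, 12.2400)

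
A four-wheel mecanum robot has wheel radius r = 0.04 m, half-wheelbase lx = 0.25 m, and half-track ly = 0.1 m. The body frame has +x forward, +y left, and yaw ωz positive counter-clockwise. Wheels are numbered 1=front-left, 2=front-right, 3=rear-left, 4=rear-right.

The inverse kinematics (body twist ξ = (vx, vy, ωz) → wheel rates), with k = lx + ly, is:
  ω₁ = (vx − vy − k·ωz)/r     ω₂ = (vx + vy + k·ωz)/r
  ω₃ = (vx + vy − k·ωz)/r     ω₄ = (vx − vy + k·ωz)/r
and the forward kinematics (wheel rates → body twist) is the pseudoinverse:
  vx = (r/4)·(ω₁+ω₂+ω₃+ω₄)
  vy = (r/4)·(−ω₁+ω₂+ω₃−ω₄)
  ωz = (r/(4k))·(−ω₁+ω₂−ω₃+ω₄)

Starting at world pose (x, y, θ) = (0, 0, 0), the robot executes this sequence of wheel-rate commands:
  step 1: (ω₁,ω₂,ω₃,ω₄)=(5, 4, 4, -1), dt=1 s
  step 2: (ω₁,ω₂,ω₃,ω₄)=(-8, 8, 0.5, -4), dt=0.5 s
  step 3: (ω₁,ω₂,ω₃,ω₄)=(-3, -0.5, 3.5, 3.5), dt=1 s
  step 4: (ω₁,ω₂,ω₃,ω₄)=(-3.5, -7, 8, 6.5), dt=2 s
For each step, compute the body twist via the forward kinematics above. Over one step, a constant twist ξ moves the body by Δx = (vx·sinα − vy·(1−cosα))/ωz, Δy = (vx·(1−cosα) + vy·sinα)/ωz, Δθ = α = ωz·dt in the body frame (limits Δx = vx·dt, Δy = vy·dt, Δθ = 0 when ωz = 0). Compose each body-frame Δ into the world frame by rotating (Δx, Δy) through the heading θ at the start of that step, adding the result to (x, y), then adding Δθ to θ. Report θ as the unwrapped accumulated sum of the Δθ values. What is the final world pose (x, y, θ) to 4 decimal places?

step 1: ξ=(vx,vy,ωz)=(0.1200, 0.0400, -0.1714), dt=1.0 → body Δ=(0.1228, 0.0295, -0.1714) → world pose (0.1228, 0.0295, -0.1714)
step 2: ξ=(vx,vy,ωz)=(-0.0350, 0.2050, 0.3286), dt=0.5 → body Δ=(-0.0258, 0.1006, 0.1643) → world pose (0.1146, 0.1331, -0.0071)
step 3: ξ=(vx,vy,ωz)=(0.0350, 0.0250, 0.0714), dt=1.0 → body Δ=(0.0341, 0.0262, 0.0714) → world pose (0.1488, 0.1591, 0.0643)
step 4: ξ=(vx,vy,ωz)=(0.0400, -0.0200, -0.1429), dt=2.0 → body Δ=(0.0732, -0.0508, -0.2857) → world pose (0.2252, 0.1131, -0.2214)

(0.2252, 0.1131, -0.2214)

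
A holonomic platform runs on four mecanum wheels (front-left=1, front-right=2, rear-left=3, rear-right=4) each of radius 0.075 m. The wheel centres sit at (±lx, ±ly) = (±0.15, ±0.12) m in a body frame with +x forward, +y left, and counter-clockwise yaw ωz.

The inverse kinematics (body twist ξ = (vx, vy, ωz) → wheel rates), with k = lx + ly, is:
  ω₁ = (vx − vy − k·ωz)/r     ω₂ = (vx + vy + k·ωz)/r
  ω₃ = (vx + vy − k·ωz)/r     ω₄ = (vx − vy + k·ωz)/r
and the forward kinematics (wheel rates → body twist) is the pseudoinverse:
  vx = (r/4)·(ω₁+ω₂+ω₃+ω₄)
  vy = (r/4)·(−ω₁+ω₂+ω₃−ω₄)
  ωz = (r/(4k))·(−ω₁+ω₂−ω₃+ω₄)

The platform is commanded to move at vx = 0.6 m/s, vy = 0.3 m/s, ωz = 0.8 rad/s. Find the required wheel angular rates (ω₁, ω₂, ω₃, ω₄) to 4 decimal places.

(1.1200, 14.8800, 9.1200, 6.8800)

k = lx + ly = 0.15 + 0.12 = 0.2700;  k·ωz = 0.2700·0.8 = 0.2160
ω₁ (FL) = (vx − vy − k·ωz)/r = 0.0840/0.075 = 1.1200
ω₂ (FR) = (vx + vy + k·ωz)/r = 1.1160/0.075 = 14.8800
ω₃ (RL) = (vx + vy − k·ωz)/r = 0.6840/0.075 = 9.1200
ω₄ (RR) = (vx − vy + k·ωz)/r = 0.5160/0.075 = 6.8800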